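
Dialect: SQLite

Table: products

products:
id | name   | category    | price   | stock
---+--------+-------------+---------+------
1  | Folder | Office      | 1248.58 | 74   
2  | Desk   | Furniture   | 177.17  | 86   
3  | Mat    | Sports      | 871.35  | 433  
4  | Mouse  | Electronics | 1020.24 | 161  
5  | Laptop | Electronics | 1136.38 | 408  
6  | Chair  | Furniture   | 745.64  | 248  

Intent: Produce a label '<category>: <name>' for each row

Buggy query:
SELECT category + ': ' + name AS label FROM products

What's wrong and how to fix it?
Bug: '+' is numeric addition; on text columns SQLite converts them to 0 instead of concatenating

Fix: Use the || operator for string concatenation

Corrected query:
SELECT category || ': ' || name AS label FROM products

Result:
label              
-------------------
Office: Folder     
Furniture: Desk    
Sports: Mat        
Electronics: Mouse 
Electronics: Laptop
Furniture: Chair   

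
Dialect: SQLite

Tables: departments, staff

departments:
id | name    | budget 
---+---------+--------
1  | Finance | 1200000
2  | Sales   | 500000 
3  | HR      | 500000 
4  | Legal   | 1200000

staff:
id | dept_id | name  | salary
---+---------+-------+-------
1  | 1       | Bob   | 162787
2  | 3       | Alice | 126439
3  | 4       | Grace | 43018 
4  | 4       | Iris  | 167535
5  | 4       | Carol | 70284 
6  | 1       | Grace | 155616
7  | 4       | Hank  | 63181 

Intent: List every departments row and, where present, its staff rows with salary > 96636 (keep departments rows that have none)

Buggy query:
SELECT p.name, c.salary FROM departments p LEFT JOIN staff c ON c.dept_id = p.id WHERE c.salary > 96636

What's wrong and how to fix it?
Bug: A WHERE condition on the right-hand table after LEFT JOIN drops unmatched parents

Fix: Move the right-table condition into the ON clause so unmatched parents are kept

Corrected query:
SELECT p.name, c.salary FROM departments p LEFT JOIN staff c ON c.dept_id = p.id AND c.salary > 96636

Result:
name    | salary
--------+-------
Finance | 155616
Finance | 162787
Sales   | NULL  
HR      | 126439
Legal   | 167535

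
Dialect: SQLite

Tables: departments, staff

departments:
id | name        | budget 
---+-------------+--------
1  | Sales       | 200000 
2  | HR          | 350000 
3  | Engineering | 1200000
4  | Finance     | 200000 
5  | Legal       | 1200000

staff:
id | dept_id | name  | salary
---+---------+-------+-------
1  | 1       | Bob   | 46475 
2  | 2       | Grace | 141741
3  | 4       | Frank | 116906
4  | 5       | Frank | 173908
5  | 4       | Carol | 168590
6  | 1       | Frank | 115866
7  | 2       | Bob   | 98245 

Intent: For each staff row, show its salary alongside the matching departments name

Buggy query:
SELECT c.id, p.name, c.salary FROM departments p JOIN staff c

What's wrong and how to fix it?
Bug: JOIN with no ON clause produces a cartesian product; every staff row pairs with every departments row

Fix: Add ON c.dept_id = p.id to the JOIN

Corrected query:
SELECT c.id, p.name, c.salary FROM departments p JOIN staff c ON c.dept_id = p.id

Result:
id | name    | salary
---+---------+-------
1  | Sales   | 46475 
2  | HR      | 141741
3  | Finance | 116906
4  | Legal   | 173908
5  | Finance | 168590
6  | Sales   | 115866
7  | HR      | 98245 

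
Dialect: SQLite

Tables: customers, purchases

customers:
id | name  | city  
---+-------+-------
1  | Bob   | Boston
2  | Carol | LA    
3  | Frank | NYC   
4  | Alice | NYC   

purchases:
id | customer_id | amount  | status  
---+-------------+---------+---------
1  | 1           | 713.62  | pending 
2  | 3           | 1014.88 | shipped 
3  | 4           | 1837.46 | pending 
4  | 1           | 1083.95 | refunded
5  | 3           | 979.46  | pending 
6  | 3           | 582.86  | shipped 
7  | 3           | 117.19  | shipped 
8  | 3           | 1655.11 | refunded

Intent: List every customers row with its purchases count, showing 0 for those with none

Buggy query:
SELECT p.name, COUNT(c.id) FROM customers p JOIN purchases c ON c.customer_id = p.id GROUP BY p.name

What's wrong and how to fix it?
Bug: An inner join excludes parents with zero children

Fix: Use LEFT JOIN so parents without children still appear (COUNT(c.id) gives 0)

Corrected query:
SELECT p.name, COUNT(c.id) FROM customers p LEFT JOIN purchases c ON c.customer_id = p.id GROUP BY p.name

Result:
name  | COUNT(c.id)
------+------------
Alice | 1          
Bob   | 2          
Carol | 0          
Frank | 5          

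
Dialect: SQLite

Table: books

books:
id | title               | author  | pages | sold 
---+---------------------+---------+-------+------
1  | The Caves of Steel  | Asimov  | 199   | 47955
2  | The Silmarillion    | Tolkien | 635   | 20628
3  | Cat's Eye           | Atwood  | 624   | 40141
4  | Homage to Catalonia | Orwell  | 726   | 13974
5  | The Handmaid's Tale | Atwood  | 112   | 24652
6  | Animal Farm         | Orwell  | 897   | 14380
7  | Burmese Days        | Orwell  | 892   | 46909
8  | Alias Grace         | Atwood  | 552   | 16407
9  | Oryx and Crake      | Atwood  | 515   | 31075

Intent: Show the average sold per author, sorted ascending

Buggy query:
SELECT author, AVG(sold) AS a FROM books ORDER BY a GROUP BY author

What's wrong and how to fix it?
Bug: ORDER BY appears before GROUP BY; SQL clause order requires GROUP BY first

Fix: Move ORDER BY to the end, after GROUP BY

Corrected query:
SELECT author, AVG(sold) AS a FROM books GROUP BY author ORDER BY a

Result:
author  | a           
--------+-------------
Tolkien | 20628       
Orwell  | 25087.666667
Atwood  | 28068.75    
Asimov  | 47955       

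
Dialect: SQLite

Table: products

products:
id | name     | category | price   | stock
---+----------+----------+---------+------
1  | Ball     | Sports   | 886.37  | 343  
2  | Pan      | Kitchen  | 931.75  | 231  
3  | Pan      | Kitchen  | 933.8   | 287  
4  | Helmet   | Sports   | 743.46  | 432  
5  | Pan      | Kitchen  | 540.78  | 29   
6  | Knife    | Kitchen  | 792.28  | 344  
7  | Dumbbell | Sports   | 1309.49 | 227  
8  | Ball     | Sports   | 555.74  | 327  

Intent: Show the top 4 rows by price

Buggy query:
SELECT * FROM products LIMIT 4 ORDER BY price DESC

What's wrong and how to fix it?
Bug: ORDER BY cannot follow LIMIT; LIMIT is the final clause

Fix: Sort with ORDER BY, then apply LIMIT

Corrected query:
SELECT * FROM products ORDER BY price DESC LIMIT 4

Result:
id | name     | category | price   | stock
---+----------+----------+---------+------
7  | Dumbbell | Sports   | 1309.49 | 227  
3  | Pan      | Kitchen  | 933.8   | 287  
2  | Pan      | Kitchen  | 931.75  | 231  
1  | Ball     | Sports   | 886.37  | 343  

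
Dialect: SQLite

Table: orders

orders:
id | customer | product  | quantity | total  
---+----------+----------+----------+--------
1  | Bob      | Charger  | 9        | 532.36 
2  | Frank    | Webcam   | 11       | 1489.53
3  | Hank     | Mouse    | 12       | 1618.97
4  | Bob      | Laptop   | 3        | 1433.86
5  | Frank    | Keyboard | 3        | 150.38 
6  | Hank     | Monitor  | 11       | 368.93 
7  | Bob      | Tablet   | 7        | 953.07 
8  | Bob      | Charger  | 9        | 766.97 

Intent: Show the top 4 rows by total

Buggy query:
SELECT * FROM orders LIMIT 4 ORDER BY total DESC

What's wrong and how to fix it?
Bug: ORDER BY cannot follow LIMIT; LIMIT is the final clause

Fix: Swap the clauses: ORDER BY first, then LIMIT

Corrected query:
SELECT * FROM orders ORDER BY total DESC LIMIT 4

Result:
id | customer | product | quantity | total  
---+----------+---------+----------+--------
3  | Hank     | Mouse   | 12       | 1618.97
2  | Frank    | Webcam  | 11       | 1489.53
4  | Bob      | Laptop  | 3        | 1433.86
7  | Bob      | Tablet  | 7        | 953.07 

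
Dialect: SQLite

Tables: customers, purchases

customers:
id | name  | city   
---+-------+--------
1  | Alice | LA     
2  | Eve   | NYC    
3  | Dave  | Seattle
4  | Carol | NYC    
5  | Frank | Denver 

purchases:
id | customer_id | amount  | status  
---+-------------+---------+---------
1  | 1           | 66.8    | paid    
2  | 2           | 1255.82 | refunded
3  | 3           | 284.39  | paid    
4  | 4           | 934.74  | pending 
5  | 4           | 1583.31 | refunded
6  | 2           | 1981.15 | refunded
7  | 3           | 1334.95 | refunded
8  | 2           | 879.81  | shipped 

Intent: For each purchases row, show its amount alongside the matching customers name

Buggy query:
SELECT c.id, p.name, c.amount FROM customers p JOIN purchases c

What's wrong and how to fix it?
Bug: Missing join condition: each purchases row is matched to all customers rows instead of just its own

Fix: Add ON c.customer_id = p.id to the JOIN

Corrected query:
SELECT c.id, p.name, c.amount FROM customers p JOIN purchases c ON c.customer_id = p.id

Result:
id | name  | amount 
---+-------+--------
1  | Alice | 66.8   
2  | Eve   | 1255.82
3  | Dave  | 284.39 
4  | Carol | 934.74 
5  | Carol | 1583.31
6  | Eve   | 1981.15
7  | Dave  | 1334.95
8  | Eve   | 879.81 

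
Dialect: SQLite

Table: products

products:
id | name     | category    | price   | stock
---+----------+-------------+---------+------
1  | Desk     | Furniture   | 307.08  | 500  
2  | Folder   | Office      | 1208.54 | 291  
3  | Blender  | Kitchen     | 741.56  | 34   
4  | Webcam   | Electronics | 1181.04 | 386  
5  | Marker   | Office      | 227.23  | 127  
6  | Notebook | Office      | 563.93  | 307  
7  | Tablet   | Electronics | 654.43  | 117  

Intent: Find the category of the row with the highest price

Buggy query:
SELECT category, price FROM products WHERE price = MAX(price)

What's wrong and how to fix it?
Bug: MAX(price) is an aggregate and cannot be used directly in WHERE

Fix: Use a subquery: WHERE price = (SELECT MAX(price) FROM products)

Corrected query:
SELECT category, price FROM products WHERE price = (SELECT MAX(price) FROM products)

Result:
category | price  
---------+--------
Office   | 1208.54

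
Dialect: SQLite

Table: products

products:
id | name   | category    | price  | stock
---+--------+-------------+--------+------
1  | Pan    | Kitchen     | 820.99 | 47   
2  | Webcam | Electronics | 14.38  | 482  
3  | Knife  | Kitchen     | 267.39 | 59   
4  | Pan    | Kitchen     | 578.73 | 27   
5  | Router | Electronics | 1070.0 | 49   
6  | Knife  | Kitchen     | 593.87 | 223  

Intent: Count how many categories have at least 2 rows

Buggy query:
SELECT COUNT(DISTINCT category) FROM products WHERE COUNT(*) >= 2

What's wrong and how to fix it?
Bug: WHERE filters individual rows, not groups, so a group-level COUNT is invalid there

Fix: Use a subquery that GROUPs and filters with HAVING, then count its rows

Corrected query:
SELECT COUNT(*) FROM (SELECT category FROM products GROUP BY category HAVING COUNT(*) >= 2)

Result:
COUNT(*)
--------
2       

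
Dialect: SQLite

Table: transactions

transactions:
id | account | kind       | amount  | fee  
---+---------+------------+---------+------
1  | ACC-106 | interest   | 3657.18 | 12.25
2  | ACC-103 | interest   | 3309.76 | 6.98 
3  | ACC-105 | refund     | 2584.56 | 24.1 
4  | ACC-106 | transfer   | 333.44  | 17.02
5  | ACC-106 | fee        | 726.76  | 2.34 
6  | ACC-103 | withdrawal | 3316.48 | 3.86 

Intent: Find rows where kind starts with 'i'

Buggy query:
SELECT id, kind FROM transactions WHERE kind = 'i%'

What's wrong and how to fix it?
Bug: '=' compares the literal string including the % character; pattern matching needs LIKE

Fix: Use LIKE for wildcard pattern matching

Corrected query:
SELECT id, kind FROM transactions WHERE kind LIKE 'i%'

Result:
id | kind    
---+---------
1  | interest
2  | interest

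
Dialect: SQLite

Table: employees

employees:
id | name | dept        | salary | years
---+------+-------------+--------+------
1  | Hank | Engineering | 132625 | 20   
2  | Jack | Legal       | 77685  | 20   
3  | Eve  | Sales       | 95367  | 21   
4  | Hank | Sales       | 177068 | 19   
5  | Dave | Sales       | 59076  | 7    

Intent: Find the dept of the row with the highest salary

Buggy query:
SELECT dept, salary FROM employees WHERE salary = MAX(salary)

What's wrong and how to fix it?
Bug: WHERE is evaluated per row; an aggregate over the whole table isn't defined there

Fix: Wrap MAX in a scalar subquery so WHERE compares against a single value

Corrected query:
SELECT dept, salary FROM employees WHERE salary = (SELECT MAX(salary) FROM employees)

Result:
dept  | salary
------+-------
Sales | 177068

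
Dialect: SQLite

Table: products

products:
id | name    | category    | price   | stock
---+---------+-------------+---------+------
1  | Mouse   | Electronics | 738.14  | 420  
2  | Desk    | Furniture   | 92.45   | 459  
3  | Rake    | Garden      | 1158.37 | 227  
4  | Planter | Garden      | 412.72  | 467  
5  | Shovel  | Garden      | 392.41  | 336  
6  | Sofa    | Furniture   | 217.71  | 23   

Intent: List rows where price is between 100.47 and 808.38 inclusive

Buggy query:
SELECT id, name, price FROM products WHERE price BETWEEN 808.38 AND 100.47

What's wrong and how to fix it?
Bug: The bounds are reversed; BETWEEN a AND b requires a <= b to match anything

Fix: Write BETWEEN 100.47 AND 808.38

Corrected query:
SELECT id, name, price FROM products WHERE price BETWEEN 100.47 AND 808.38

Result:
id | name    | price 
---+---------+-------
1  | Mouse   | 738.14
4  | Planter | 412.72
5  | Shovel  | 392.41
6  | Sofa    | 217.71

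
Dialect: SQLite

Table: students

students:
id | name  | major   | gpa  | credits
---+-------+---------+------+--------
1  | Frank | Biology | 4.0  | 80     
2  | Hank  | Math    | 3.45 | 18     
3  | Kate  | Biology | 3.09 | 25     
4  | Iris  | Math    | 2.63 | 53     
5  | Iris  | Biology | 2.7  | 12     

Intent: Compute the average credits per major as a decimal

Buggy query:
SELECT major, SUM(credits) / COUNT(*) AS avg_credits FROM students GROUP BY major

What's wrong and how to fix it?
Bug: Both operands are integers, so '/' performs integer division and truncates

Fix: Multiply by 1.0 (or CAST to REAL) to force floating-point division

Corrected query:
SELECT major, SUM(credits) * 1.0 / COUNT(*) AS avg_credits FROM students GROUP BY major

Result:
major   | avg_credits
--------+------------
Biology | 39         
Math    | 35.5       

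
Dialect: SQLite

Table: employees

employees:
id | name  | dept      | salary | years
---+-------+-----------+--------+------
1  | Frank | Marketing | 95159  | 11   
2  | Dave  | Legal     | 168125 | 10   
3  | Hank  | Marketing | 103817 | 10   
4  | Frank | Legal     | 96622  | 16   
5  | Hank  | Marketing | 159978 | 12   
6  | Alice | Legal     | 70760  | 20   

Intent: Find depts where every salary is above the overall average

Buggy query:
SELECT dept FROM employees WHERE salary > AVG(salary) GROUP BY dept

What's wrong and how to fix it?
Bug: WHERE evaluates per row before aggregation, so AVG() is unavailable

Fix: Use a subquery for AVG and a HAVING MIN(...) filter so the condition holds for every row in the group

Corrected query:
SELECT dept FROM employees GROUP BY dept HAVING MIN(salary) > (SELECT AVG(salary) FROM employees)

Result:
(no rows)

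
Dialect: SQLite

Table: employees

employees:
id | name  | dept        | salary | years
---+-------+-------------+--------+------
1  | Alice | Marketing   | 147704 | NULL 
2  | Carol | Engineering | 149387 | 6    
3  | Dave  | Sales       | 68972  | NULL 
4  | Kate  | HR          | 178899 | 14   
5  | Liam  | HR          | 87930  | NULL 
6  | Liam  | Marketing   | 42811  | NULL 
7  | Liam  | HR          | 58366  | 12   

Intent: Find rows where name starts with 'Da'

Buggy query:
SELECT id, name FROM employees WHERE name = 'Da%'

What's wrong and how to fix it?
Bug: '=' compares the literal string including the % character; pattern matching needs LIKE

Fix: Use LIKE for wildcard pattern matching

Corrected query:
SELECT id, name FROM employees WHERE name LIKE 'Da%'

Result:
id | name
---+-----
3  | Dave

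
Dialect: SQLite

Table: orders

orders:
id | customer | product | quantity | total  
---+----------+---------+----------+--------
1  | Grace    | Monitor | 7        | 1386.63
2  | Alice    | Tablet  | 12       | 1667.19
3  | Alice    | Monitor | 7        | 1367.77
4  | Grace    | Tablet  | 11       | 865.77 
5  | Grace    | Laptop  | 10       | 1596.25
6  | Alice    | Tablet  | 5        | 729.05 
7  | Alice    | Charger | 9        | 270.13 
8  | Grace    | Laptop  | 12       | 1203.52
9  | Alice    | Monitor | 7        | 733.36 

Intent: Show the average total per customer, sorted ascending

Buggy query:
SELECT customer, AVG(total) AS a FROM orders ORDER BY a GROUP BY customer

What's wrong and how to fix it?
Bug: ORDER BY appears before GROUP BY; SQL clause order requires GROUP BY first

Fix: Move ORDER BY to the end, after GROUP BY

Corrected query:
SELECT customer, AVG(total) AS a FROM orders GROUP BY customer ORDER BY a

Result:
customer | a        
---------+----------
Alice    | 953.5    
Grace    | 1263.0425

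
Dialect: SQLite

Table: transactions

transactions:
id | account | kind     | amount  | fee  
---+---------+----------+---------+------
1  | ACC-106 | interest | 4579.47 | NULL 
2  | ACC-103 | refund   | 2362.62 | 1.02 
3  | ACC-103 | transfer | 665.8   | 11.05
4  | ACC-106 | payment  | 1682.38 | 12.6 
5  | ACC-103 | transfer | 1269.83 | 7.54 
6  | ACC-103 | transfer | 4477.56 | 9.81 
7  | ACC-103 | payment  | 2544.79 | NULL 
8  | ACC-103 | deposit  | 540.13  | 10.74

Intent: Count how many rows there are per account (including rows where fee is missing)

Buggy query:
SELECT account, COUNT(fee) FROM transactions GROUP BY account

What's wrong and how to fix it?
Bug: COUNT(column) counts non-NULL values only; rows with NULL fee aren't counted

Fix: Use COUNT(*) to count all rows regardless of NULL

Corrected query:
SELECT account, COUNT(*) FROM transactions GROUP BY account

Result:
account | COUNT(*)
--------+---------
ACC-103 | 6       
ACC-106 | 2       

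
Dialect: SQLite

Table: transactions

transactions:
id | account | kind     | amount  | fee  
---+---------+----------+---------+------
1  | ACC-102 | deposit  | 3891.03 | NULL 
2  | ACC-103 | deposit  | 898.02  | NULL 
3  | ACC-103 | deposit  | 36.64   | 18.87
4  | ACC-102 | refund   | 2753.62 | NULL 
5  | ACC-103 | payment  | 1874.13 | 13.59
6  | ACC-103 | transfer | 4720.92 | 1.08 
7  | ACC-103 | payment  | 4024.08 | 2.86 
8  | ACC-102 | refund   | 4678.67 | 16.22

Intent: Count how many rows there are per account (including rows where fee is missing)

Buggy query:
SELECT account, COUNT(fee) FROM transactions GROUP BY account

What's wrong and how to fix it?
Bug: COUNT(column) counts non-NULL values only; rows with NULL fee aren't counted

Fix: Replace COUNT(fee) with COUNT(*)

Corrected query:
SELECT account, COUNT(*) FROM transactions GROUP BY account

Result:
account | COUNT(*)
--------+---------
ACC-102 | 3       
ACC-103 | 5       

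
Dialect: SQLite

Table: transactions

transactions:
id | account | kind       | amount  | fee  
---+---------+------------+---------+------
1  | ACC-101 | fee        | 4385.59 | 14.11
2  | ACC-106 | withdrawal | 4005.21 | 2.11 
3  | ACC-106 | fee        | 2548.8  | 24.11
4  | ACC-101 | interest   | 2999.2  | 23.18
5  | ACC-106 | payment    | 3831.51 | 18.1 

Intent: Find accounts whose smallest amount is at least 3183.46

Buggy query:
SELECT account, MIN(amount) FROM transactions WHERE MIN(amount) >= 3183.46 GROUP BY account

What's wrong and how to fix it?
Bug: MIN() in WHERE is a misuse of aggregate

Fix: Use HAVING for the per-group MIN condition

Corrected query:
SELECT account, MIN(amount) FROM transactions GROUP BY account HAVING MIN(amount) >= 3183.46

Result:
(no rows)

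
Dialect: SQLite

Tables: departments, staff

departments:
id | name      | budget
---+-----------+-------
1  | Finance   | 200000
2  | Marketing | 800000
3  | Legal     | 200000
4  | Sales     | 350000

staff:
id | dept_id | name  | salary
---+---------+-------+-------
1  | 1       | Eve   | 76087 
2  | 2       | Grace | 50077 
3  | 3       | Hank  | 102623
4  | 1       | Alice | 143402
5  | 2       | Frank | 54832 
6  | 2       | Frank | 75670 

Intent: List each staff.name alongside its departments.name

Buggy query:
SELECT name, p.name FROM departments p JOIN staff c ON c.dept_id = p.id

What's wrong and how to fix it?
Bug: 'name' exists in both joined tables, so the database can't tell which one is meant

Fix: Prefix ambiguous columns with the table alias

Corrected query:
SELECT c.name, p.name FROM departments p JOIN staff c ON c.dept_id = p.id

Result:
name  | name     
------+----------
Eve   | Finance  
Grace | Marketing
Hank  | Legal    
Alice | Finance  
Frank | Marketing
Frank | Marketing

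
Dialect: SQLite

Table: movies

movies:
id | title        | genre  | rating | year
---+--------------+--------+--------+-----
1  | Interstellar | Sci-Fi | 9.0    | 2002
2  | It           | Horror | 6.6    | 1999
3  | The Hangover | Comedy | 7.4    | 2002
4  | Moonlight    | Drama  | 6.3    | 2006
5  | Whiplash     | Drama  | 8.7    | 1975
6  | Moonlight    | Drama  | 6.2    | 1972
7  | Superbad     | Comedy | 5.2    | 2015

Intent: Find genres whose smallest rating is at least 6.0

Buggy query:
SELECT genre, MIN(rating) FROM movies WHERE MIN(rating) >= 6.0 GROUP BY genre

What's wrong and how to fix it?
Bug: MIN() in WHERE is a misuse of aggregate

Fix: Replace WHERE with HAVING after the GROUP BY

Corrected query:
SELECT genre, MIN(rating) FROM movies GROUP BY genre HAVING MIN(rating) >= 6.0

Result:
genre  | MIN(rating)
-------+------------
Drama  | 6.2        
Horror | 6.6        
Sci-Fi | 9          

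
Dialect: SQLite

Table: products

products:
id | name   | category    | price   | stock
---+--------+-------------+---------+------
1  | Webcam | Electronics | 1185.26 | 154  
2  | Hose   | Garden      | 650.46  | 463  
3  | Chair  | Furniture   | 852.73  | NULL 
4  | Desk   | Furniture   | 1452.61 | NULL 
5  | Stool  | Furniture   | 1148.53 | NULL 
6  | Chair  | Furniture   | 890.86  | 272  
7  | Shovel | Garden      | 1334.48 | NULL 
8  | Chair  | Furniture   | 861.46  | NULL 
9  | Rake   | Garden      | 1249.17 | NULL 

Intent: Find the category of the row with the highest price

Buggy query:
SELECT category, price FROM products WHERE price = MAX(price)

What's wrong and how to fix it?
Bug: WHERE is evaluated per row; an aggregate over the whole table isn't defined there

Fix: Use a subquery: WHERE price = (SELECT MAX(price) FROM products)

Corrected query:
SELECT category, price FROM products WHERE price = (SELECT MAX(price) FROM products)

Result:
category  | price  
----------+--------
Furniture | 1452.61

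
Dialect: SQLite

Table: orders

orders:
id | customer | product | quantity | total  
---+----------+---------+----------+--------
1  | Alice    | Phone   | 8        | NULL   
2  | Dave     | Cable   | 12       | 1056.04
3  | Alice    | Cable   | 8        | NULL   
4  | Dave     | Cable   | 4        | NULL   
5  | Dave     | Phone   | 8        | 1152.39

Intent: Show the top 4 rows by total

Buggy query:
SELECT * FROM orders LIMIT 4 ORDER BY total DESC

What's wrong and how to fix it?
Bug: ORDER BY cannot follow LIMIT; LIMIT is the final clause

Fix: Sort with ORDER BY, then apply LIMIT

Corrected query:
SELECT * FROM orders ORDER BY total DESC LIMIT 4

Result:
id | customer | product | quantity | total  
---+----------+---------+----------+--------
5  | Dave     | Phone   | 8        | 1152.39
2  | Dave     | Cable   | 12       | 1056.04
1  | Alice    | Phone   | 8        | NULL   
3  | Alice    | Cable   | 8        | NULL   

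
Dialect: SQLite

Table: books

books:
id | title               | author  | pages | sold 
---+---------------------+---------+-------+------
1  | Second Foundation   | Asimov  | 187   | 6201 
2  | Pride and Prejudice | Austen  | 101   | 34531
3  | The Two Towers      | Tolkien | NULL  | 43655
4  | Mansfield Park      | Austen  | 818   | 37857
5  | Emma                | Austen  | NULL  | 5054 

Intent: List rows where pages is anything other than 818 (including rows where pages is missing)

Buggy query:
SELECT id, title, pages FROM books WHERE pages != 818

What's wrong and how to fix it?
Bug: 'pages != 818' is unknown when pages is NULL, so NULL rows are silently excluded

Fix: Add an explicit OR pages IS NULL to include the missing-value rows

Corrected query:
SELECT id, title, pages FROM books WHERE pages != 818 OR pages IS NULL

Result:
id | title               | pages
---+---------------------+------
1  | Second Foundation   | 187  
2  | Pride and Prejudice | 101  
3  | The Two Towers      | NULL 
5  | Emma                | NULL 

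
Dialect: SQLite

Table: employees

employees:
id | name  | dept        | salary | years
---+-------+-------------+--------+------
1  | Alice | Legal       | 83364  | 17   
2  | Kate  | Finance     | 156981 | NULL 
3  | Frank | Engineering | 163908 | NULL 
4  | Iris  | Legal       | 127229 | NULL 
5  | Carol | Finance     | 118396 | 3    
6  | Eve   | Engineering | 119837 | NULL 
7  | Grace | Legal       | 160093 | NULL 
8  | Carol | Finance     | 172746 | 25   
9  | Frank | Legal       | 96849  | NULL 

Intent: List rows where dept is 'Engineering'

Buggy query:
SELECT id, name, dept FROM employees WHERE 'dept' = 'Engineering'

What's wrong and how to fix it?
Bug: 'dept' in single quotes is a string literal, not the column; the comparison is literal-vs-literal and never true

Fix: Remove the quotes around the column name (or use double quotes for an identifier)

Corrected query:
SELECT id, name, dept FROM employees WHERE dept = 'Engineering'

Result:
id | name  | dept       
---+-------+------------
3  | Frank | Engineering
6  | Eve   | Engineering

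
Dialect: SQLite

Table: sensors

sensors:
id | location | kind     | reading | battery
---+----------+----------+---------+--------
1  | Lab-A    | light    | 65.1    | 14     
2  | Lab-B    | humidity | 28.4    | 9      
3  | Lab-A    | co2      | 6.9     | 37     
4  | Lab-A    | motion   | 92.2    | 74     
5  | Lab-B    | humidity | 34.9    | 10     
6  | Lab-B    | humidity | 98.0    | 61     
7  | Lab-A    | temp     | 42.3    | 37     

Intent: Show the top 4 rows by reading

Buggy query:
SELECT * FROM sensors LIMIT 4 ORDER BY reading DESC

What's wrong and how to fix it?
Bug: ORDER BY cannot follow LIMIT; LIMIT is the final clause

Fix: Swap the clauses: ORDER BY first, then LIMIT

Corrected query:
SELECT * FROM sensors ORDER BY reading DESC LIMIT 4

Result:
id | location | kind     | reading | battery
---+----------+----------+---------+--------
6  | Lab-B    | humidity | 98      | 61     
4  | Lab-A    | motion   | 92.2    | 74     
1  | Lab-A    | light    | 65.1    | 14     
7  | Lab-A    | temp     | 42.3    | 37     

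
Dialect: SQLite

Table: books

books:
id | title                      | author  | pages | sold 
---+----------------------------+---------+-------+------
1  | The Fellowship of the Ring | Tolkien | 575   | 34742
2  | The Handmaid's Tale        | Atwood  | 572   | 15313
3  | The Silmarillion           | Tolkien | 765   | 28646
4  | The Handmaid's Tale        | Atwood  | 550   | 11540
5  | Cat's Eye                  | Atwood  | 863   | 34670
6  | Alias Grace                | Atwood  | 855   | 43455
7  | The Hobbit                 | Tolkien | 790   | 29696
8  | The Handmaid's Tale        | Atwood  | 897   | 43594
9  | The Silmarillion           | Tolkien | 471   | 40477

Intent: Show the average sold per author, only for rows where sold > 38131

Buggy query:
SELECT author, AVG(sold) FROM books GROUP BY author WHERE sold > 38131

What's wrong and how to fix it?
Bug: Row-level WHERE must come before GROUP BY in the clause order

Fix: Move the WHERE clause before GROUP BY

Corrected query:
SELECT author, AVG(sold) FROM books WHERE sold > 38131 GROUP BY author

Result:
author  | AVG(sold)
--------+----------
Atwood  | 43524.5  
Tolkien | 40477    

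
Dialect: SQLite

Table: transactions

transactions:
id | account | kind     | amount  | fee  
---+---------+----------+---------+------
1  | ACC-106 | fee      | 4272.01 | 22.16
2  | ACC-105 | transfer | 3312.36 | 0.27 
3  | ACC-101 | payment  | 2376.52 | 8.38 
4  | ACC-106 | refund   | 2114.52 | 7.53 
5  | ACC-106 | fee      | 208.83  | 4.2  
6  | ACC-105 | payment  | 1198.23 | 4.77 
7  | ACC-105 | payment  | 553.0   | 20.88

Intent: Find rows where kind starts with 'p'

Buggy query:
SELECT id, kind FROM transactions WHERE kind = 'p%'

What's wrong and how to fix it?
Bug: Wildcards only work with LIKE; '=' treats '%' as a literal character

Fix: Replace '=' with LIKE so 'p%' is treated as a pattern

Corrected query:
SELECT id, kind FROM transactions WHERE kind LIKE 'p%'

Result:
id | kind   
---+--------
3  | payment
6  | payment
7  | payment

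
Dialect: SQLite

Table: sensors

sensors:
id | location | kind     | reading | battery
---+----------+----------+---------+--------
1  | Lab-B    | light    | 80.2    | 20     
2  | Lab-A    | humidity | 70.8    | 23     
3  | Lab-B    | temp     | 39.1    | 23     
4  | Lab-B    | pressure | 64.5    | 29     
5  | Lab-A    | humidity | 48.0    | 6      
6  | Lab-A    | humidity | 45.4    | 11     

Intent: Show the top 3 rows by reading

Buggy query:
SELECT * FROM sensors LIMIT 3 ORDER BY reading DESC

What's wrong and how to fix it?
Bug: ORDER BY cannot follow LIMIT; LIMIT is the final clause

Fix: Sort with ORDER BY, then apply LIMIT

Corrected query:
SELECT * FROM sensors ORDER BY reading DESC LIMIT 3

Result:
id | location | kind     | reading | battery
---+----------+----------+---------+--------
1  | Lab-B    | light    | 80.2    | 20     
2  | Lab-A    | humidity | 70.8    | 23     
4  | Lab-B    | pressure | 64.5    | 29     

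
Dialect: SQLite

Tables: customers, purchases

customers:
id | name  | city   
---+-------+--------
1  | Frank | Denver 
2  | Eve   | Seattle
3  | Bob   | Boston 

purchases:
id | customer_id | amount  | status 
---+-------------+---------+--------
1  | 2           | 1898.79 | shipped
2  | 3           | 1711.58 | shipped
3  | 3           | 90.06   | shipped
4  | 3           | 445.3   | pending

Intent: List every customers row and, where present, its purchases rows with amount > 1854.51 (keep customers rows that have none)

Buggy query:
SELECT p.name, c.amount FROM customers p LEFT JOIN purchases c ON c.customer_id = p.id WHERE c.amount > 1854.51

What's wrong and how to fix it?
Bug: A WHERE condition on the right-hand table after LEFT JOIN drops unmatched parents

Fix: Put 'c.amount > 1854.51' in the JOIN's ON clause instead of WHERE

Corrected query:
SELECT p.name, c.amount FROM customers p LEFT JOIN purchases c ON c.customer_id = p.id AND c.amount > 1854.51

Result:
name  | amount 
------+--------
Frank | NULL   
Eve   | 1898.79
Bob   | NULL   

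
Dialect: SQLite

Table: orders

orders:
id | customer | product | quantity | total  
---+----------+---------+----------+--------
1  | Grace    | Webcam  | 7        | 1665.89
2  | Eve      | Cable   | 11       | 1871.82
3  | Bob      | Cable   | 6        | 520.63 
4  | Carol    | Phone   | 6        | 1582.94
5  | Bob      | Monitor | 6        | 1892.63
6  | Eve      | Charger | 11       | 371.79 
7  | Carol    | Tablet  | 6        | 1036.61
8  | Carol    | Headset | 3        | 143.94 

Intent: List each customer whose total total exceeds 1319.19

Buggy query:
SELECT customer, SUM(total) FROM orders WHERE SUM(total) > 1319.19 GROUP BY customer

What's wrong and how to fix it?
Bug: Aggregate functions cannot appear in a WHERE clause

Fix: Move the aggregate condition to a HAVING clause

Corrected query:
SELECT customer, SUM(total) FROM orders GROUP BY customer HAVING SUM(total) > 1319.19

Result:
customer | SUM(total)
---------+-----------
Bob      | 2413.26   
Carol    | 2763.49   
Eve      | 2243.61   
Grace    | 1665.89   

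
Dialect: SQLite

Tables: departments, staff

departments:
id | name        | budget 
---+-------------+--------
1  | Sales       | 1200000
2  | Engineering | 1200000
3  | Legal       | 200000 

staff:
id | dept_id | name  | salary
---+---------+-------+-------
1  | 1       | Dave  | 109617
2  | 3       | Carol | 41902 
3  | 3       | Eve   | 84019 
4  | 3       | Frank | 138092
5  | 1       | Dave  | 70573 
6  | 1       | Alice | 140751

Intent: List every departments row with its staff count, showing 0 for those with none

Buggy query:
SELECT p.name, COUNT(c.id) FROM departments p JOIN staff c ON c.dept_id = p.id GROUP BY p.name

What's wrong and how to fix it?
Bug: INNER JOIN drops departments rows that have no matching staff rows

Fix: Use LEFT JOIN so parents without children still appear (COUNT(c.id) gives 0)

Corrected query:
SELECT p.name, COUNT(c.id) FROM departments p LEFT JOIN staff c ON c.dept_id = p.id GROUP BY p.name

Result:
name        | COUNT(c.id)
------------+------------
Engineering | 0          
Legal       | 3          
Sales       | 3          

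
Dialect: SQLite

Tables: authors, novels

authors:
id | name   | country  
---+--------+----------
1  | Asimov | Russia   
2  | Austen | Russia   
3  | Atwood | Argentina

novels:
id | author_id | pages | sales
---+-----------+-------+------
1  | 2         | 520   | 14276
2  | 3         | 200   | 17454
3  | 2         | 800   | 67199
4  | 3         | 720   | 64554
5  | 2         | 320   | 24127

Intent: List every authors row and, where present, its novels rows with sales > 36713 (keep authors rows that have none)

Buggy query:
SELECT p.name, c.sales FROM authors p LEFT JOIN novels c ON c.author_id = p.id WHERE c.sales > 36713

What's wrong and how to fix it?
Bug: Filtering c.sales in WHERE discards the NULL rows produced by LEFT JOIN, turning it into an inner join

Fix: Put 'c.sales > 36713' in the JOIN's ON clause instead of WHERE

Corrected query:
SELECT p.name, c.sales FROM authors p LEFT JOIN novels c ON c.author_id = p.id AND c.sales > 36713

Result:
name   | sales
-------+------
Asimov | NULL 
Austen | 67199
Atwood | 64554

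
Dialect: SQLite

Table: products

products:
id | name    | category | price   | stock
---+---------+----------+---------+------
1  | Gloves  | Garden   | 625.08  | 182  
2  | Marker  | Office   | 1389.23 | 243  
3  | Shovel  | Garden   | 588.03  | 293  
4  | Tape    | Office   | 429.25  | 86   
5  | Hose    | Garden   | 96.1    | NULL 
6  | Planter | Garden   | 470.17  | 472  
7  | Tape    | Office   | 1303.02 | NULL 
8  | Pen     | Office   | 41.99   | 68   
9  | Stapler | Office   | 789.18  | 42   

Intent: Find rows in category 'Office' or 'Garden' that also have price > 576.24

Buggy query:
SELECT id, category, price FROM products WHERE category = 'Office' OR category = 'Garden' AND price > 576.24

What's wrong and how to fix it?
Bug: Without parentheses, AND is evaluated before OR, so the price filter only applies to the 'Garden' branch

Fix: Add parentheses around the OR so the AND applies to both alternatives

Corrected query:
SELECT id, category, price FROM products WHERE (category = 'Office' OR category = 'Garden') AND price > 576.24

Result:
id | category | price  
---+----------+--------
1  | Garden   | 625.08 
2  | Office   | 1389.23
3  | Garden   | 588.03 
7  | Office   | 1303.02
9  | Office   | 789.18 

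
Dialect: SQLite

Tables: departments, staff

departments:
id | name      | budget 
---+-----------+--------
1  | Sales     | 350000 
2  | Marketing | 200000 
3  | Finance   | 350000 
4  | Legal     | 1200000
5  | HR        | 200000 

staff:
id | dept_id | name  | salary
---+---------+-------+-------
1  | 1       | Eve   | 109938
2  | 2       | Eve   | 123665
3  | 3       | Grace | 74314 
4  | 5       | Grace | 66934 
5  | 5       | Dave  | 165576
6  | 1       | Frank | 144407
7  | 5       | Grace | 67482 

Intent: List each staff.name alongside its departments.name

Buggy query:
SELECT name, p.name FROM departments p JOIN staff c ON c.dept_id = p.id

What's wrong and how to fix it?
Bug: Both tables have a 'name' column; the unqualified reference is ambiguous

Fix: Prefix ambiguous columns with the table alias

Corrected query:
SELECT c.name, p.name FROM departments p JOIN staff c ON c.dept_id = p.id

Result:
name  | name     
------+----------
Eve   | Sales    
Eve   | Marketing
Grace | Finance  
Grace | HR       
Dave  | HR       
Frank | Sales    
Grace | HR       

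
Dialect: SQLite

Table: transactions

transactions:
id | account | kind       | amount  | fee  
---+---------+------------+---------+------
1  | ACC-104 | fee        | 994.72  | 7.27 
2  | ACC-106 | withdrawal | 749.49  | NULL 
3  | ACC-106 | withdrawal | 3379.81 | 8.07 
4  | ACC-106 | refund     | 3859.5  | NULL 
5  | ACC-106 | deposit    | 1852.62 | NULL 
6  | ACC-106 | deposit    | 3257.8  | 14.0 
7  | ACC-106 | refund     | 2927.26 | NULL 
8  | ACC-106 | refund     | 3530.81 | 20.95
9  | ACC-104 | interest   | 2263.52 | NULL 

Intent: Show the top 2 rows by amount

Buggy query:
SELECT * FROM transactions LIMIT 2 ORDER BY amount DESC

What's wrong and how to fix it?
Bug: LIMIT must come after ORDER BY

Fix: Swap the clauses: ORDER BY first, then LIMIT

Corrected query:
SELECT * FROM transactions ORDER BY amount DESC LIMIT 2

Result:
id | account | kind   | amount  | fee  
---+---------+--------+---------+------
4  | ACC-106 | refund | 3859.5  | NULL 
8  | ACC-106 | refund | 3530.81 | 20.95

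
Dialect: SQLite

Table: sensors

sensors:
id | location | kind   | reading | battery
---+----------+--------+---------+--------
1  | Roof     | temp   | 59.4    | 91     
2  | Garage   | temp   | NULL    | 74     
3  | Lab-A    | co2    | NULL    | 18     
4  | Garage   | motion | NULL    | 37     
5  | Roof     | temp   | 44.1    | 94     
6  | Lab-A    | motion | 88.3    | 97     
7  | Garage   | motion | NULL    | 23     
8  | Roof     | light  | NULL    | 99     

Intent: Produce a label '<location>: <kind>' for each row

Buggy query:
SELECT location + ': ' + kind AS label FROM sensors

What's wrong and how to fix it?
Bug: SQLite uses || for string concatenation; + coerces text to numbers (yielding 0)

Fix: Use the || operator for string concatenation

Corrected query:
SELECT location || ': ' || kind AS label FROM sensors

Result:
label         
--------------
Roof: temp    
Garage: temp  
Lab-A: co2    
Garage: motion
Roof: temp    
Lab-A: motion 
Garage: motion
Roof: light   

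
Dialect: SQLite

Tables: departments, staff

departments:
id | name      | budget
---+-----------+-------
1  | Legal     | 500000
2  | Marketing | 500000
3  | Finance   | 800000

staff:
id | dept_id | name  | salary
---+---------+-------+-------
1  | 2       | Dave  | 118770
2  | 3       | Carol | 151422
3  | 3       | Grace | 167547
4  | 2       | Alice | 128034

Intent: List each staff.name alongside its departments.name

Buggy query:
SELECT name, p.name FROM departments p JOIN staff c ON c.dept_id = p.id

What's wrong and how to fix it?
Bug: 'name' exists in both joined tables, so the database can't tell which one is meant

Fix: Qualify the column with its table alias (c.name)

Corrected query:
SELECT c.name, p.name FROM departments p JOIN staff c ON c.dept_id = p.id

Result:
name  | name     
------+----------
Dave  | Marketing
Carol | Finance  
Grace | Finance  
Alice | Marketing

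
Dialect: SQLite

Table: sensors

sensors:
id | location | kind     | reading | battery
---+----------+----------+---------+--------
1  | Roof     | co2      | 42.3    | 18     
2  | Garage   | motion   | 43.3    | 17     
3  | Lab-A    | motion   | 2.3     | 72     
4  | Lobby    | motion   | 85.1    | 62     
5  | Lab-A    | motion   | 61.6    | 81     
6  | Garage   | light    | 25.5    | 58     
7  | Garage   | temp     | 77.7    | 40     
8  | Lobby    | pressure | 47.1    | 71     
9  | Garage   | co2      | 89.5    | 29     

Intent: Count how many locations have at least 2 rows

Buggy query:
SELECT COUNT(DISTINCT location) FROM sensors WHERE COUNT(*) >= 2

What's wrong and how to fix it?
Bug: WHERE filters individual rows, not groups, so a group-level COUNT is invalid there

Fix: Use a subquery that GROUPs and filters with HAVING, then count its rows

Corrected query:
SELECT COUNT(*) FROM (SELECT location FROM sensors GROUP BY location HAVING COUNT(*) >= 2)

Result:
COUNT(*)
--------
3       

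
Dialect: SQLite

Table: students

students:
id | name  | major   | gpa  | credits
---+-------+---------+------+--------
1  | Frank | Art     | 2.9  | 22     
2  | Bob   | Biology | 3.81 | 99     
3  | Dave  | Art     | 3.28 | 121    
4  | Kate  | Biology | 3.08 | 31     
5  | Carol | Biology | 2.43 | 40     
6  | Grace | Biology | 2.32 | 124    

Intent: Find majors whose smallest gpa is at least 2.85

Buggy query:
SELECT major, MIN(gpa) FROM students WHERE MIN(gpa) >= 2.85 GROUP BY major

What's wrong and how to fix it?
Bug: MIN() in WHERE is a misuse of aggregate

Fix: Replace WHERE with HAVING after the GROUP BY

Corrected query:
SELECT major, MIN(gpa) FROM students GROUP BY major HAVING MIN(gpa) >= 2.85

Result:
major | MIN(gpa)
------+---------
Art   | 2.9     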